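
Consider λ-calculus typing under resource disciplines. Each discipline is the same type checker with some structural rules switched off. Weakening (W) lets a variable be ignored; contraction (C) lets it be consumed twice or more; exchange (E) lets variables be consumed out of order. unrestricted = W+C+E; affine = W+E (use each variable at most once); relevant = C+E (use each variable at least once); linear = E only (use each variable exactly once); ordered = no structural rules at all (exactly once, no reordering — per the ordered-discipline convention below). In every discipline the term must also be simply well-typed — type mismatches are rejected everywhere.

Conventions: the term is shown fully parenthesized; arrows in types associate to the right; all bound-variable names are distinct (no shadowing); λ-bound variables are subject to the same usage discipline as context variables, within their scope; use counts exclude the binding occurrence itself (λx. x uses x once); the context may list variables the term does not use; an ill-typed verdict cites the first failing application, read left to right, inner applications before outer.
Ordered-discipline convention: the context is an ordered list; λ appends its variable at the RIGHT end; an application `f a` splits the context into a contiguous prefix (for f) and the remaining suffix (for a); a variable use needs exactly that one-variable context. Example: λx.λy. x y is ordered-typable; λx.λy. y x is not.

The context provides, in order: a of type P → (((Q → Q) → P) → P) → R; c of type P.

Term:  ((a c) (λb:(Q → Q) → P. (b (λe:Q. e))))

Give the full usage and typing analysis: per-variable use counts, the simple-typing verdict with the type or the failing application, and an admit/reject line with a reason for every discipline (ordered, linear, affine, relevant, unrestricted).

counts: a: 1×, c: 1×, b (λ-bound): 1×, e (λ-bound): 1×
use order (left to right): a, c, b, e
typing: ✓ — R
ordered ✓ (single-use (a, c, b, e), ordered derivation ok)
linear ✓ (single use per variable (a, c, b, e))
affine ✓ (at most one use each (a, c, b, e))
relevant ✓ (every one of a, c, b, e appears)
unrestricted ✓ (simply typable at R; W, C, E all held)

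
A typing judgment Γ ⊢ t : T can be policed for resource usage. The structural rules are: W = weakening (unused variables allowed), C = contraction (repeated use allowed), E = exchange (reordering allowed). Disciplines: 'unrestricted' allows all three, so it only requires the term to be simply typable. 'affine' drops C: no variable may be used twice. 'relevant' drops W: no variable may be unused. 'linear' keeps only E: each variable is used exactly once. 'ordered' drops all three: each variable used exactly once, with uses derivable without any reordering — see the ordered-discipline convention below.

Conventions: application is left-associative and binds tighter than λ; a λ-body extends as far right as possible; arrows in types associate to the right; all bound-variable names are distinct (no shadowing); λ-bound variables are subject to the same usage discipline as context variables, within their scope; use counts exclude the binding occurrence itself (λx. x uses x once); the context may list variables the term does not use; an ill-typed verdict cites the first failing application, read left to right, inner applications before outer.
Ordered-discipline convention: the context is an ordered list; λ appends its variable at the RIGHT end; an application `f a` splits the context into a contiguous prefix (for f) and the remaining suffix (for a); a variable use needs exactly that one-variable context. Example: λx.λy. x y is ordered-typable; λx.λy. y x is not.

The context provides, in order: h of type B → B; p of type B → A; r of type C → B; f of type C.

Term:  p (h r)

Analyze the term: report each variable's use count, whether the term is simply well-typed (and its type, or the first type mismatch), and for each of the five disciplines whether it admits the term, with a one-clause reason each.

use counts: h: 1, p: 1, r: 1, f: 0
use order (left to right): p, h, r
typing: ill-typed: argument of type C → B where B is required
ordered ✗ (fails simple typing)
linear ✗ (a type mismatch blocks all five)
affine ✗ (the type mismatch rejects it)
relevant ✗ (not simply typable)
unrestricted ✗ (fails simple typing)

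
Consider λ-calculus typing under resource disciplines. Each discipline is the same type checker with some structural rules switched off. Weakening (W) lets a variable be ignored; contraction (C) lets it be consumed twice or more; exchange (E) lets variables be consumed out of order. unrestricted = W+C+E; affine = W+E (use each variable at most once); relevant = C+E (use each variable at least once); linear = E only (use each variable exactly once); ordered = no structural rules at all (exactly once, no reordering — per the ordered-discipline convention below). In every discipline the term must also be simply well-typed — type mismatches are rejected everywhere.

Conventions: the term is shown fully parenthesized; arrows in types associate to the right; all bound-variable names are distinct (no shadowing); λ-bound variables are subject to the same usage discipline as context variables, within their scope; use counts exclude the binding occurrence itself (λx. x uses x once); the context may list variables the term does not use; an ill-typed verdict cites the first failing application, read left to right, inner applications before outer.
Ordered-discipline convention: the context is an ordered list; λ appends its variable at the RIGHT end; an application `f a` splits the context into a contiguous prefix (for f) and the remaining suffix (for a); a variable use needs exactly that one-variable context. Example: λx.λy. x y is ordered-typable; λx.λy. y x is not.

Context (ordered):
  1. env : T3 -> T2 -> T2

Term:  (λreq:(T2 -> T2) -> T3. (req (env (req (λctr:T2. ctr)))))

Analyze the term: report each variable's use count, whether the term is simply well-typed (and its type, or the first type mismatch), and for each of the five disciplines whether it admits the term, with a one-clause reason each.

usage: env: 1×; req [bound]: 2×; ctr [bound]: 1×
uses in reading order: req, env, req, ctr
typing: ✓ — ((T2 -> T2) -> T3) -> T3
ordered ✗ (repeated use of req ×2)
linear ✗ (repeated use of req ×2)
affine ✗ (repeated use of req ×2)
relevant ✓ (at least one use each (env, req, ctr))
unrestricted ✓ (well-typed at ((T2 -> T2) -> T3) -> T3; no restrictions here)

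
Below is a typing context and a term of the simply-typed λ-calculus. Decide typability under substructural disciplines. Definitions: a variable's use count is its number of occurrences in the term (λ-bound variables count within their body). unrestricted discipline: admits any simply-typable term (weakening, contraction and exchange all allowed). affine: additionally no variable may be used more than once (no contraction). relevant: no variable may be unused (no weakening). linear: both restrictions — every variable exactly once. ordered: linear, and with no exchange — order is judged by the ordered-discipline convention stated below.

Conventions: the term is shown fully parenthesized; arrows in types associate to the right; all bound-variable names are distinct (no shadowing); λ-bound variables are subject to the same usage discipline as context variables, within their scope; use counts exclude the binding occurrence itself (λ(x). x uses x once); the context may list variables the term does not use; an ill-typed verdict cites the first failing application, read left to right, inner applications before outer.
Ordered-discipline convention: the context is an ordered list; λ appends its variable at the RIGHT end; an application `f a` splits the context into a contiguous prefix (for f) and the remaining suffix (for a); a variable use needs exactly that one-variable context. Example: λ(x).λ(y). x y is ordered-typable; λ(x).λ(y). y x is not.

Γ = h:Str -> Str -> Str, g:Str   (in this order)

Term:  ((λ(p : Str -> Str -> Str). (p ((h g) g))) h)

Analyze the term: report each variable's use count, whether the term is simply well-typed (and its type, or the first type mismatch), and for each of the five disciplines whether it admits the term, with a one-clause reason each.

usage: h=2; g=2; p (λ-bound)=1
order of uses: p, h, g, g, h
typing: well-typed at Str -> Str
ordered ✗ (h ×2, g ×2 used more than once (contraction))
linear ✗ (h ×2, g ×2 used more than once (contraction))
affine ✗ (h ×2, g ×2 used more than once (contraction))
relevant ✓ (every one of h, g, p appears)
unrestricted ✓ (type-checks (Str -> Str) and nothing is barred)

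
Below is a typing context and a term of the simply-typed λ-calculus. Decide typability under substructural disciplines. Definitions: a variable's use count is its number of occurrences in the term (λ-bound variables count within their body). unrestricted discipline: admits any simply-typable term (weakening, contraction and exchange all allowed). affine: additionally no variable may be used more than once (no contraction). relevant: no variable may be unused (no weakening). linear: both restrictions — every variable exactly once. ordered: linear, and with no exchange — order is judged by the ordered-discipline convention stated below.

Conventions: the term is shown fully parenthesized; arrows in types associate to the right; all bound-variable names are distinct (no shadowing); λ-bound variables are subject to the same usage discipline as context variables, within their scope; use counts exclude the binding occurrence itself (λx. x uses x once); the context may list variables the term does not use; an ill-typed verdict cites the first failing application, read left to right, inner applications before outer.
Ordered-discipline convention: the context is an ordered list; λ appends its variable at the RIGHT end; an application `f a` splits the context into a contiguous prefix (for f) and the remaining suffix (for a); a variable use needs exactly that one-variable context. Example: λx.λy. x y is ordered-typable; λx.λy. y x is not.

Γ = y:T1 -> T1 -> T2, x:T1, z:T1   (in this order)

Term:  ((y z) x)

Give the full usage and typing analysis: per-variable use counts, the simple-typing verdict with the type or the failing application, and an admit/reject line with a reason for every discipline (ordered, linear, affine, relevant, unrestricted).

use counts: y=1, x=1, z=1
left-to-right use order: y, z, x
typing: ✓ — T2
ordered ✗ (needs exchange: uses follow y, z, x)
linear ✓ (single use per variable (y, x, z))
affine ✓ (none of y, x, z used more than once)
relevant ✓ (none of y, x, z goes unused)
unrestricted ✓ (typability at T2 is all that's needed)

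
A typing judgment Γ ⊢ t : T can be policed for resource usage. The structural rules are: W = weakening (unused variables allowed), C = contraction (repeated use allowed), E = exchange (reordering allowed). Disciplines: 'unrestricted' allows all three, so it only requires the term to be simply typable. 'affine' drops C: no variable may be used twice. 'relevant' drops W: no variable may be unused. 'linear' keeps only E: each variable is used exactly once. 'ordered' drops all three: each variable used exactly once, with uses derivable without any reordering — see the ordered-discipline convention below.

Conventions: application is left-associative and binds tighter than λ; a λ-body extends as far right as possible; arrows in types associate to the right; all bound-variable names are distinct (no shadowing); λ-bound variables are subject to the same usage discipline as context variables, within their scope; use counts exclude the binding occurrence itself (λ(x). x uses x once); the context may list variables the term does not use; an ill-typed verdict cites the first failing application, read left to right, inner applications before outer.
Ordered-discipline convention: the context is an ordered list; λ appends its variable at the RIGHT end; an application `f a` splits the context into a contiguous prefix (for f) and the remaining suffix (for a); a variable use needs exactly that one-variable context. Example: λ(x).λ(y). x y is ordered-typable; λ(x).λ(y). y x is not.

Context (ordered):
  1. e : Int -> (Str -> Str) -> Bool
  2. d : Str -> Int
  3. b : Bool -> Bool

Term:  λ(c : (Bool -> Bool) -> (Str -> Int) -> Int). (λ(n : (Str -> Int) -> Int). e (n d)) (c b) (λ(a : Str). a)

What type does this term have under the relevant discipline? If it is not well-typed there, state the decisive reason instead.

term : ((Bool -> Bool) -> (Str -> Int) -> Int) -> Bool
usage: e: 1, d: 1, b: 1, c (λ-bound): 1, n (λ-bound): 1, a (λ-bound): 1
uses in reading order: e, n, d, c, b, a
typing: well-typed — term : ((Bool -> Bool) -> (Str -> Int) -> Int) -> Bool
across the five disciplines: ordered ✗, linear ✓, affine ✓, relevant ✓, unrestricted ✓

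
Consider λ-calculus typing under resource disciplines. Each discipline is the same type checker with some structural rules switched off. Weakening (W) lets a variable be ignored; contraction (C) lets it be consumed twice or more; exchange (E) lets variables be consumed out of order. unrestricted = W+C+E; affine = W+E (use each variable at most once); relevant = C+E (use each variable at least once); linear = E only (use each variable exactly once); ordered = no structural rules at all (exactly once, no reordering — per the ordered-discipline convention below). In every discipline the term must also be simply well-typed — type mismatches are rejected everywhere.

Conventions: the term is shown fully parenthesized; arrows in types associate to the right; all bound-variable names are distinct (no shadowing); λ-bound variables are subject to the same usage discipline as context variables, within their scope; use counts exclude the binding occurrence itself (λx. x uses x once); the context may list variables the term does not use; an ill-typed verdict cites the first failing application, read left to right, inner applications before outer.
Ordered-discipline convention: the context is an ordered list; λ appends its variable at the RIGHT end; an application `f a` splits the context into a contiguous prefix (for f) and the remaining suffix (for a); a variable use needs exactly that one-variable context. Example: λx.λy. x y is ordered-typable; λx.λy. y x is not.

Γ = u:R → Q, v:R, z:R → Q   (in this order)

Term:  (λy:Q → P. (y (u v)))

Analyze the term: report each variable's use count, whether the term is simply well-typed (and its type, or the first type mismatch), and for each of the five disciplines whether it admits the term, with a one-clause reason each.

counts: u: 1×; v: 1×; z: 0×; y (bound): 1×
left-to-right use order: y, u, v
typing: the term checks, with type (Q → P) → P
ordered: ✗, unused: z — weakening required
linear: ✗, unused: z — weakening required
affine: ✓, none of u, v, z, y used more than once
relevant: ✗, unused: z — weakening required
unrestricted: ✓, simply typable at (Q → P) → P; W, C, E all held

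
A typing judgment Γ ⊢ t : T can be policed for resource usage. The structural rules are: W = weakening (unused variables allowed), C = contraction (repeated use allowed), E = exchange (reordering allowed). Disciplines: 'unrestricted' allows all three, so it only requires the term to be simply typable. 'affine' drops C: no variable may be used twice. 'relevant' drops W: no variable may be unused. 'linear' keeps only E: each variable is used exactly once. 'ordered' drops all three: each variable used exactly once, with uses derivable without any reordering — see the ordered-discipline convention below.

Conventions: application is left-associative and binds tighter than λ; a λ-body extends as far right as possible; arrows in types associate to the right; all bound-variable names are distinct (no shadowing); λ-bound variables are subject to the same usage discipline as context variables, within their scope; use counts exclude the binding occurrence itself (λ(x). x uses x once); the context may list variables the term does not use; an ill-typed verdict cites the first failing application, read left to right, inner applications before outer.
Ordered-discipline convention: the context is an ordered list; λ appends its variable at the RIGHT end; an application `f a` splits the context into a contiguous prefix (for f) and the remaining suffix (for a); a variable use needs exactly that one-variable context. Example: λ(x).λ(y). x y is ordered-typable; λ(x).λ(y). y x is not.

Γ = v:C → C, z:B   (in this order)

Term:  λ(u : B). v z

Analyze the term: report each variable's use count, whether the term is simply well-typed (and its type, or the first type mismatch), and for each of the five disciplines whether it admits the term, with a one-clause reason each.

usage: v=1; z=1; u (bound)=0
uses in reading order: v, z
typing: ill-typed: a function awaiting C gets B
ordered: ✗ — fails simple typing
linear: ✗ — a type mismatch blocks all five
affine: ✗ — the type mismatch rejects it
relevant: ✗ — not simply typable
unrestricted: ✗ — fails simple typing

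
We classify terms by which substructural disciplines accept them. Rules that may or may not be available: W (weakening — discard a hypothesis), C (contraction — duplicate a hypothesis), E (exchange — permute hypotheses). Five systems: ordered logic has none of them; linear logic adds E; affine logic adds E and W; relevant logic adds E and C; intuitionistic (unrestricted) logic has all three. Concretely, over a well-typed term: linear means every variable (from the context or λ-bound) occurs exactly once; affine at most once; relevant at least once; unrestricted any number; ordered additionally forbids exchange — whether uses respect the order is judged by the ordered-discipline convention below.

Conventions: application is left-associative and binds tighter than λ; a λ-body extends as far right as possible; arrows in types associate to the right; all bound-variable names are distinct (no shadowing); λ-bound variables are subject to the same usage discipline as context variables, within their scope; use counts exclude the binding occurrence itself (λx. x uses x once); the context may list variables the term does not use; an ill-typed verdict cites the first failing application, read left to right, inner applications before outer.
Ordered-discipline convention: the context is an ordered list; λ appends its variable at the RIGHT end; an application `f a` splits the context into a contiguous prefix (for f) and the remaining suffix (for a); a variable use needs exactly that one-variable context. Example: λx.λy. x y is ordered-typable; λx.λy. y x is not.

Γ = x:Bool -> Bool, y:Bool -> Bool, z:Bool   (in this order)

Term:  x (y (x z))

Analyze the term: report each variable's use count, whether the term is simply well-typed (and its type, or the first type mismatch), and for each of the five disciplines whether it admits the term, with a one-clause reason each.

variable uses: x: 2, y: 1, z: 1
left-to-right use order: x, y, x, z
typing: the term checks, with type Bool
ordered ✗ (x ×2 used more than once (contraction))
linear ✗ (x ×2 used more than once (contraction))
affine ✗ (x ×2 used more than once (contraction))
relevant ✓ (x, y, z: all used, weakening unneeded)
unrestricted ✓ (well-typed at Bool; no restrictions here)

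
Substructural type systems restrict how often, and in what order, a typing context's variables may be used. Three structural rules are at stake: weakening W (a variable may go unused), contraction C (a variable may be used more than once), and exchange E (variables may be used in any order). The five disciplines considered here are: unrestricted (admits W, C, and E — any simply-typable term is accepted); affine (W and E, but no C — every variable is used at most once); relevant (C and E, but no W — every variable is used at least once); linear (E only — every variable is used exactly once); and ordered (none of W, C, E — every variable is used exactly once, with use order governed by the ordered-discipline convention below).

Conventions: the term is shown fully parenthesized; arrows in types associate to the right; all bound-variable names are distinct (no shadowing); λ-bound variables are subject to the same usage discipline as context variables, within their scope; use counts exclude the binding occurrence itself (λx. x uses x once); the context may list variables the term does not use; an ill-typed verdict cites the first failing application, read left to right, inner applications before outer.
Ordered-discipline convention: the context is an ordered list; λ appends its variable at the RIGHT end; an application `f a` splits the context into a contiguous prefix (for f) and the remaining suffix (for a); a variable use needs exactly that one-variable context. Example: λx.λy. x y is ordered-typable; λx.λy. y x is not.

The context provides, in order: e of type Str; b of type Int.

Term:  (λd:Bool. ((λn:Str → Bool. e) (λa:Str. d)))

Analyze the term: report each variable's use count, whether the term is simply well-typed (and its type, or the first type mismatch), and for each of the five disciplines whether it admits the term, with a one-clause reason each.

usage: e: 1×; b: 0×; d [bound]: 1×; n [bound]: 0×; a [bound]: 0×
use order (left to right): e, d
typing: the term checks, with type Bool → Str
ordered: ✗ — b, n, a never used (weakening)
linear: ✗ — b, n, a never used (weakening)
affine: ✓ — e, b, d, n, a: no repeats, contraction unneeded
relevant: ✗ — b, n, a never used (weakening)
unrestricted: ✓ — type-checks (Bool → Str) and nothing is barred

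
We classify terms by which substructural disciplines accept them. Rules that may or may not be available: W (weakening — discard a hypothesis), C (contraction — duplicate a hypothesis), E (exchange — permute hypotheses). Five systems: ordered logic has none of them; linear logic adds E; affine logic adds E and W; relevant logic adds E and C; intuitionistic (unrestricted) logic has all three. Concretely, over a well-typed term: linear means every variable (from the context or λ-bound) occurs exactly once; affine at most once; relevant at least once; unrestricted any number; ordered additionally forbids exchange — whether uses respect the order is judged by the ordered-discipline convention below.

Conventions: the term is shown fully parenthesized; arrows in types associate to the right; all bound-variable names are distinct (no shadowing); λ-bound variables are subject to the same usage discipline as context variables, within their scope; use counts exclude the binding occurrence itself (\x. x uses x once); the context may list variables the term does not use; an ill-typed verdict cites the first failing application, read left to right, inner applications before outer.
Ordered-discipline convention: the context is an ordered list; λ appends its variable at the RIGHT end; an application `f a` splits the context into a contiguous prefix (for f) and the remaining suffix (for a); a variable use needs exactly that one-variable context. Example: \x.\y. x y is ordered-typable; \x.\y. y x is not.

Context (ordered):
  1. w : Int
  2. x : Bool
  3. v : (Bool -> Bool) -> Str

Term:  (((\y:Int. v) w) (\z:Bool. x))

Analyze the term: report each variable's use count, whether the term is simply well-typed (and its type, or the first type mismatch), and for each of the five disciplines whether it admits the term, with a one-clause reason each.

variable uses: w: 1; x: 1; v: 1; y [bound]: 0; z [bound]: 0
use order (left to right): v, w, x
typing: well-typed — term : Str
ordered: ✗, needs weakening: y, z unused
linear: ✗, needs weakening: y, z unused
affine: ✓, none of w, x, v, y, z used more than once
relevant: ✗, needs weakening: y, z unused
unrestricted: ✓, well-typed at Str; no restrictions here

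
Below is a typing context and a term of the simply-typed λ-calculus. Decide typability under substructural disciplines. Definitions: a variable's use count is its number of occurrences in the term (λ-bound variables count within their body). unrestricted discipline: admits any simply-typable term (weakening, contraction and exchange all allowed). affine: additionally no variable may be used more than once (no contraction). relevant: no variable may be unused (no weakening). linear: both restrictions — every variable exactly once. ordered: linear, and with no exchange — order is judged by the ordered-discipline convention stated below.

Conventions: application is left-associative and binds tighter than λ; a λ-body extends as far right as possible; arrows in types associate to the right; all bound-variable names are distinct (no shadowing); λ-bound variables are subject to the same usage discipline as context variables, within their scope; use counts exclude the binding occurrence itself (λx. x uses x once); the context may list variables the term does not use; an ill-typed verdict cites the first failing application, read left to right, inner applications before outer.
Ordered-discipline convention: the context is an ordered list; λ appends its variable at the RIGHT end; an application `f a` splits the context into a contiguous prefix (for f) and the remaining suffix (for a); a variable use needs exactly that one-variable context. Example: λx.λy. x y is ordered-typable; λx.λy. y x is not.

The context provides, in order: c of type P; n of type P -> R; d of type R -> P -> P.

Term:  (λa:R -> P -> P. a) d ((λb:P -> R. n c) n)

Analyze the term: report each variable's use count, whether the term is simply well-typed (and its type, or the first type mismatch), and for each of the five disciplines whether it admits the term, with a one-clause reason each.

variable uses: c: 1; n: 2; d: 1; a (λ-bound): 1; b (λ-bound): 0
left-to-right use order: a, d, n, c, n
typing: well-typed at P -> P
ordered: ✗ — repeated use of n ×2; b left unused
linear: ✗ — repeated use of n ×2; b left unused
affine: ✗ — repeated use of n ×2
relevant: ✗ — b left unused
unrestricted: ✓ — typability at P -> P is all that's needed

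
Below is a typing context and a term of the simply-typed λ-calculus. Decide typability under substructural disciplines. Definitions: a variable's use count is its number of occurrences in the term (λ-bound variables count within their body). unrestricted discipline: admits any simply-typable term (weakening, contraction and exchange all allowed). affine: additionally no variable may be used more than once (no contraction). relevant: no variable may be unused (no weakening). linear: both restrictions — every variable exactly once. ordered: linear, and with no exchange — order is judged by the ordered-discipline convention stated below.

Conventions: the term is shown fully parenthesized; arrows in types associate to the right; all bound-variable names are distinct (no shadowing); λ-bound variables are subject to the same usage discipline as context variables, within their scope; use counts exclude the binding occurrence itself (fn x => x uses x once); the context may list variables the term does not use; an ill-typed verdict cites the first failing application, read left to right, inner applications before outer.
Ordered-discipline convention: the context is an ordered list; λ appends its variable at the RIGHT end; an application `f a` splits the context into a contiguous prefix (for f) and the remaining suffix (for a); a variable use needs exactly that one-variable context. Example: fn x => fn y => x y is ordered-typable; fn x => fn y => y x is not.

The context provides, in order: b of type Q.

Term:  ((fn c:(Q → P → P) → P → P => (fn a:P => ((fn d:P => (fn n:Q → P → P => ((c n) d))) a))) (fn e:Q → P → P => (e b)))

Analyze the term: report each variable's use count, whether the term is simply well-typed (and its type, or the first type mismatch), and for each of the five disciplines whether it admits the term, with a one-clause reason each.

usage: b: 1; c [bound]: 1; a [bound]: 1; d [bound]: 1; n [bound]: 1; e [bound]: 1
left-to-right use order: c, n, d, a, e, b
typing: ✓ — P → (Q → P → P) → P
ordered: ✗ — needs exchange: uses follow c, n, d, a, e, b
linear: ✓ — each of b, c, a, d, n, e used exactly once
affine: ✓ — no duplicate uses among b, c, a, d, n, e
relevant: ✓ — b, c, a, d, n, e: all used, weakening unneeded
unrestricted: ✓ — typability at P → (Q → P → P) → P is all that's needed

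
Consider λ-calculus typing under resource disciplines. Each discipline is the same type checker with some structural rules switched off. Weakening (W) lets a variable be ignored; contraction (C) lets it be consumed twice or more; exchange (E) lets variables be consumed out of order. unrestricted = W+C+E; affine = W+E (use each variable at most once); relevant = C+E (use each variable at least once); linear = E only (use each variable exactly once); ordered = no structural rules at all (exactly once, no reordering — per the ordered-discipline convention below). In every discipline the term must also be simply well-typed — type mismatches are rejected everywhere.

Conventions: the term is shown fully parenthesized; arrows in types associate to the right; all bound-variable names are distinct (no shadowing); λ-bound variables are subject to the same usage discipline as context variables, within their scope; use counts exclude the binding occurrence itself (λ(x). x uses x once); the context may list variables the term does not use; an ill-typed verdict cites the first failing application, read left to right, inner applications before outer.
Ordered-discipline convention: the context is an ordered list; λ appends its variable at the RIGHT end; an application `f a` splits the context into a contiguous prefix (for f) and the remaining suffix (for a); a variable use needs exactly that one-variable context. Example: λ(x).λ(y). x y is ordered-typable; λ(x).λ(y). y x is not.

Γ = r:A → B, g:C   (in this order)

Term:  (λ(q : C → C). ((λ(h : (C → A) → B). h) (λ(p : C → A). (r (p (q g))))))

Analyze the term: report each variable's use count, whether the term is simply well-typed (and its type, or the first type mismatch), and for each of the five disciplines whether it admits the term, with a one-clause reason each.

variable uses: r: 1×, g: 1×, q (bound): 1×, h (bound): 1×, p (bound): 1×
use order (left to right): h, r, p, q, g
typing: well-typed — term : (C → C) → (C → A) → B
ordered ✗ (no contiguous prefix/suffix split fits h, r, p, q, g)
linear ✓ (r, g, q, h, p: one use apiece)
affine ✓ (at most one use each (r, g, q, h, p))
relevant ✓ (at least one use each (r, g, q, h, p))
unrestricted ✓ (well-typed at (C → C) → (C → A) → B; no restrictions here)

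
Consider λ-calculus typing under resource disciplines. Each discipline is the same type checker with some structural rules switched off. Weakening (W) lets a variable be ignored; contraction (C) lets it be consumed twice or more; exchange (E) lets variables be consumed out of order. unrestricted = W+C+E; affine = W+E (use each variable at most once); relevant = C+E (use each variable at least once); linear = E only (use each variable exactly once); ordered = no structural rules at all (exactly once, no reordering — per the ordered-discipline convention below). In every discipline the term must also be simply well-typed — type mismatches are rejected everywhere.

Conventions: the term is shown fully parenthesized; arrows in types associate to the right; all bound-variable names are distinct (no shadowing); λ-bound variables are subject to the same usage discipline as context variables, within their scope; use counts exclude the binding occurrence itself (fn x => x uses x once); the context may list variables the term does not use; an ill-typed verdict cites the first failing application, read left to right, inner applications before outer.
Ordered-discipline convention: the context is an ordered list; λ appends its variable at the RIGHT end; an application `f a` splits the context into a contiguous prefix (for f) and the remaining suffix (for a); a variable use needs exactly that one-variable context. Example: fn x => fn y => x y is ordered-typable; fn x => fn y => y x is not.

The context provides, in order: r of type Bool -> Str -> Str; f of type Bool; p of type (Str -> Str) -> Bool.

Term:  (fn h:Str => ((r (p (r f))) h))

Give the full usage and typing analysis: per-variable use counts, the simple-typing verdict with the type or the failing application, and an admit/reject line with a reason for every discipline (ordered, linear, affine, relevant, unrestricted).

usage: r: 2×, f: 1×, p: 1×, h (λ-bound): 1×
use order (left to right): r, p, r, f, h
typing: well-typed at Str -> Str
ordered: ✗ — uses contraction: r ×2
linear: ✗ — uses contraction: r ×2
affine: ✗ — uses contraction: r ×2
relevant: ✓ — none of r, f, p, h goes unused
unrestricted: ✓ — simply typable at Str -> Str; W, C, E all held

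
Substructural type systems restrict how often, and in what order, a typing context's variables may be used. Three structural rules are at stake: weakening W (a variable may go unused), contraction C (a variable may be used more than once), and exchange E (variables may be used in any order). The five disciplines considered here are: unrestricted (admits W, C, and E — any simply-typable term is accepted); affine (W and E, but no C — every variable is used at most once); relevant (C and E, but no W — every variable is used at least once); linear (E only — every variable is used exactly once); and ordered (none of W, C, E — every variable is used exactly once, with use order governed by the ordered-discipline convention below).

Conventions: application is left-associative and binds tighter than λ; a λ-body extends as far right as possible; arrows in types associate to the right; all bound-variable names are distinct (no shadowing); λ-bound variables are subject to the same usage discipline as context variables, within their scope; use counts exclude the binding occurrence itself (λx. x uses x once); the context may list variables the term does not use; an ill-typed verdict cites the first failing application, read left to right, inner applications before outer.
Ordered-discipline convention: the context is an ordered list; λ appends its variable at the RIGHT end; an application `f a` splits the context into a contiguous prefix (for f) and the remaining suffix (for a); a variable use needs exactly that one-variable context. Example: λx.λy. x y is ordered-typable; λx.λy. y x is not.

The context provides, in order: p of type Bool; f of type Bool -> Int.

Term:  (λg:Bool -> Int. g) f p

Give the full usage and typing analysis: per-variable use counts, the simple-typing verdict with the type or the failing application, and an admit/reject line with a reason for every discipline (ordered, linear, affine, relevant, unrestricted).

counts: p: 1; f: 1; g (bound): 1
order of uses: g, f, p
typing: well-typed — term : Int
ordered: ✗, no ordered split (uses run g, f, p)
linear: ✓, p, f, g: one use apiece
affine: ✓, at most one use each (p, f, g)
relevant: ✓, every one of p, f, g appears
unrestricted: ✓, simply typable at Int; W, C, E all held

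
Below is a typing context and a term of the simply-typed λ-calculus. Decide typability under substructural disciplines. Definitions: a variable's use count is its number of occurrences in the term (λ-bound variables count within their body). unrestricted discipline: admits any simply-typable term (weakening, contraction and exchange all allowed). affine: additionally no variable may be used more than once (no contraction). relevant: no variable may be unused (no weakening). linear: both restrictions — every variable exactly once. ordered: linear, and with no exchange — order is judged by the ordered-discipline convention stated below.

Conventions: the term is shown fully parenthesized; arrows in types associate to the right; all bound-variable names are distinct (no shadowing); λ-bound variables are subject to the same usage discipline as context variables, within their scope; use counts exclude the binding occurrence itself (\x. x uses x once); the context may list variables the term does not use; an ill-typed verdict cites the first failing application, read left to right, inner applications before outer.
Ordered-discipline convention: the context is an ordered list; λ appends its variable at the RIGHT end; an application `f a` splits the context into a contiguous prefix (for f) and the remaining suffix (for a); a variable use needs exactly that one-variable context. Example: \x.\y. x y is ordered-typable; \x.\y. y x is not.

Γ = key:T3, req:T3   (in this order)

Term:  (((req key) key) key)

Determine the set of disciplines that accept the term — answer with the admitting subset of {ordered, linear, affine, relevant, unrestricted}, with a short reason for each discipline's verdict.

admitted in: none
counts: key=3; req=1
uses in reading order: req, key, key, key
typing: ill-typed: applying a non-function (T3)
ordered: ✗, fails simple typing
linear: ✗, a type mismatch blocks all five
affine: ✗, the type mismatch rejects it
relevant: ✗, not simply typable
unrestricted: ✗, fails simple typing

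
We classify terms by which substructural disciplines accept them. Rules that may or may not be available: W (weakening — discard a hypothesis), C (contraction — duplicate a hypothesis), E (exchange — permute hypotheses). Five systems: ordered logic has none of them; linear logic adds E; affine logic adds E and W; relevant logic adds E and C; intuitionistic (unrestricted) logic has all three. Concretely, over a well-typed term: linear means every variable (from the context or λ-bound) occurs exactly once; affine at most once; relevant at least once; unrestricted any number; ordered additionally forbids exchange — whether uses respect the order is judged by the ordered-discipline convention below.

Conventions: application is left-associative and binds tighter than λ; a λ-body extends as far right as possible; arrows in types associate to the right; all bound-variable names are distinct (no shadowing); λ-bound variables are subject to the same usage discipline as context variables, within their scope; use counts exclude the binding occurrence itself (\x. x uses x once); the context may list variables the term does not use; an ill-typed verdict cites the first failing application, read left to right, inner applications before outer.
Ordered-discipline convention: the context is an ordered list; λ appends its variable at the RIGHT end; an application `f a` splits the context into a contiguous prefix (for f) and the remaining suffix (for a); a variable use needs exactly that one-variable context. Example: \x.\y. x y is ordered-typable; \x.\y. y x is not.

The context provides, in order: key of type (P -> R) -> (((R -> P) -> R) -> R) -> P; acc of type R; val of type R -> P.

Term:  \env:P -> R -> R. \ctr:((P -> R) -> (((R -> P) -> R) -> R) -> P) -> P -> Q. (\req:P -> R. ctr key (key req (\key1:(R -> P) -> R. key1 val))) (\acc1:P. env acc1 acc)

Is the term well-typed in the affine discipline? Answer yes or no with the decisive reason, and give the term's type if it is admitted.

no — uses contraction: key ×2
use counts: key: 2×, acc: 1×, val: 1×, env (bound): 1×, ctr (bound): 1×, req (bound): 1×, key1 (bound): 1×, acc1 (bound): 1×
use order (left to right): ctr, key, key, req, key1, val, env, acc1, acc
typing: well-typed at (P -> R -> R) -> (((P -> R) -> (((R -> P) -> R) -> R) -> P) -> P -> Q) -> Q
summary: ordered ✗ | linear ✗ | affine ✗ | relevant ✓ | unrestricted ✓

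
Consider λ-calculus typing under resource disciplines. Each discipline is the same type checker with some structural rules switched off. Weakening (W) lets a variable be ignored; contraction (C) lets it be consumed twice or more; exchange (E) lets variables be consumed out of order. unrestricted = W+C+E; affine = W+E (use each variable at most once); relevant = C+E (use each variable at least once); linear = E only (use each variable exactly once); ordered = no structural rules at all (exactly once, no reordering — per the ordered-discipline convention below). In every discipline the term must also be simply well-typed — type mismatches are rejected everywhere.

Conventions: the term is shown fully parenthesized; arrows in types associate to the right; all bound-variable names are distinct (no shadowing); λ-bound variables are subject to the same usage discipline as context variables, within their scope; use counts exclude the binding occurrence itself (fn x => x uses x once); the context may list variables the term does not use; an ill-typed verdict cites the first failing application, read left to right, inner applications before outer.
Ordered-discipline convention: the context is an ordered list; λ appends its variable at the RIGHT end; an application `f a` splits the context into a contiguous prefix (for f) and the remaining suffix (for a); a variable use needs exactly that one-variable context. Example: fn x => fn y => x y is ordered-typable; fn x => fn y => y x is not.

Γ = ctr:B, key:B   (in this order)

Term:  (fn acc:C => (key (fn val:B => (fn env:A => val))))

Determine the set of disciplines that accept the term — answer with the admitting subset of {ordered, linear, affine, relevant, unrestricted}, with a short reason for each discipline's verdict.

admitted by: none
use counts: ctr: 0, key: 1, acc (λ-bound): 0, val (λ-bound): 1, env (λ-bound): 0
uses in reading order: key, val
typing: ill-typed: can't apply a value of type B
ordered ✗ (the type mismatch rejects it)
linear ✗ (not simply typable)
affine ✗ (fails simple typing)
relevant ✗ (a type mismatch blocks all five)
unrestricted ✗ (the type mismatch rejects it)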